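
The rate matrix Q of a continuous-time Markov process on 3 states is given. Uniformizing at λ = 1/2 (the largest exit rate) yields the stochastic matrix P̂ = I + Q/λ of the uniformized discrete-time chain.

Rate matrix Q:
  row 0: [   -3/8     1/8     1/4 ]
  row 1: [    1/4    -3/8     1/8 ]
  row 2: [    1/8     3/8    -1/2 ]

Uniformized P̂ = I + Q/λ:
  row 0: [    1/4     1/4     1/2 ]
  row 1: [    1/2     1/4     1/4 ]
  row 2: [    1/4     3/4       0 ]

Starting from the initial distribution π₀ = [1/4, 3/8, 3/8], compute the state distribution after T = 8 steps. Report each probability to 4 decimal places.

π = [0.3461, 0.3846, 0.2693]

t=0: π = [0.2500, 0.3750, 0.3750]
t=1: π = [0.3438, 0.4375, 0.2188]
t=2: π = [0.3594, 0.3594, 0.2813]
t=3: π = [0.3398, 0.3906, 0.2695]
t=4: π = [0.3477, 0.3848, 0.2676]
t=5: π = [0.3462, 0.3838, 0.2700]
t=6: π = [0.3459, 0.3850, 0.2690]
t=7: π = [0.3463, 0.3845, 0.2692]
t=8: π = [0.3461, 0.3846, 0.2693]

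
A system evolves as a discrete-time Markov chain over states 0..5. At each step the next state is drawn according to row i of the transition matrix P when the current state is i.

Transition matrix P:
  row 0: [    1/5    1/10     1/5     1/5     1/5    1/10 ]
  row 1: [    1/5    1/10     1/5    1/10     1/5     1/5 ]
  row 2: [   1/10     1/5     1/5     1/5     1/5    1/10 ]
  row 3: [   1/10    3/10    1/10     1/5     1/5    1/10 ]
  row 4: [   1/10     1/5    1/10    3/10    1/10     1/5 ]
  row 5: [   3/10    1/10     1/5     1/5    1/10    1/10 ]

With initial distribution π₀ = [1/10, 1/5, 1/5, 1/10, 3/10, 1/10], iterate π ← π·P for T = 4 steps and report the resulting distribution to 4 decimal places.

π = [0.1602, 0.1732, 0.1631, 0.1997, 0.1696, 0.1343]

t=0: π = [0.1000, 0.2000, 0.2000, 0.1000, 0.3000, 0.1000]
t=1: π = [0.1500, 0.1700, 0.1600, 0.2100, 0.1600, 0.1500]
t=2: π = [0.1620, 0.1740, 0.1630, 0.1990, 0.1690, 0.1330]
t=3: π = [0.1602, 0.1730, 0.1632, 0.1995, 0.1698, 0.1343]
t=4: π = [0.1602, 0.1732, 0.1631, 0.1997, 0.1696, 0.1343]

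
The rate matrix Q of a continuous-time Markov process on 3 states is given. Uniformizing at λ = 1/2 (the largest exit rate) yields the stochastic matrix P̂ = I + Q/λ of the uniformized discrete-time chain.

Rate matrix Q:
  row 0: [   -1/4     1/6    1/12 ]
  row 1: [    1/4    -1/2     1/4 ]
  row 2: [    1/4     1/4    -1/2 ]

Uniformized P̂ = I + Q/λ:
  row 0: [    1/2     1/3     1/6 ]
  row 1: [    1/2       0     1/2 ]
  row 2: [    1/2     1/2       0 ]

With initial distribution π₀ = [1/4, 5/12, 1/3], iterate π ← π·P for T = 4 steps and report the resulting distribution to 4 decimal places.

π = [0.5000, 0.2813, 0.2188]

t=0: π = [0.2500, 0.4167, 0.3333]
t=1: π = [0.5000, 0.2500, 0.2500]
t=2: π = [0.5000, 0.2917, 0.2083]
t=3: π = [0.5000, 0.2708, 0.2292]
t=4: π = [0.5000, 0.2813, 0.2188]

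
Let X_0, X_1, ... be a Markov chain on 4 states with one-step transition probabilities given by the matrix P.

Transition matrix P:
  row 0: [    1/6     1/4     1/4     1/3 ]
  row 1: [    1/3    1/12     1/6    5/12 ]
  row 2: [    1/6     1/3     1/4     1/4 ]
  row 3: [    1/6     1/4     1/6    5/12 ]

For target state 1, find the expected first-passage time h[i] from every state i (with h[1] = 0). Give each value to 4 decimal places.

h = [3.7251, 0.0000, 3.4123, 3.7536]

First-step conditioning: h[1] = 0; for i ≠ 1, h[i] = 1 + Σ_k P[i][k]·h[k].
  h[0] = 1 + 1/6·h[0] + 1/4·h[2] + 1/3·h[3]
  h[2] = 1 + 1/6·h[0] + 1/4·h[2] + 1/4·h[3]
  h[3] = 1 + 1/6·h[0] + 1/6·h[2] + 5/12·h[3]
Solving the 3×3 linear system over states ≠ 1 gives exactly h = [786/211, 0, 720/211, 792/211] (h[1] = 0 is the target).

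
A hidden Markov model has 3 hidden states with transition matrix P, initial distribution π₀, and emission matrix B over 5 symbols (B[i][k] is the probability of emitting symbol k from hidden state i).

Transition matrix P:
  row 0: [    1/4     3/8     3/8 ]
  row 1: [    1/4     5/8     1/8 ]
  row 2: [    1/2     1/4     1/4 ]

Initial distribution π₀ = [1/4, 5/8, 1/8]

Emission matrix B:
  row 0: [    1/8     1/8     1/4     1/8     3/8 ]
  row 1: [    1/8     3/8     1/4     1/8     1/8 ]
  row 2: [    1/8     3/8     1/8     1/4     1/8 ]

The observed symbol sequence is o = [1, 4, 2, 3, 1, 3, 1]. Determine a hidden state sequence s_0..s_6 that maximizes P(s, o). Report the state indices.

path = [1, 1, 1, 1, 1, 1, 1]

t=0: δ = [3.125e-02, 2.344e-01, 4.688e-02]  (obs o_0=1)
t=1: δ = [2.197e-02, 1.831e-02, 3.662e-03]  ψ = [1, 1, 1]  (obs o_1=4)
t=2: δ = [1.373e-03, 2.861e-03, 1.030e-03]  ψ = [0, 1, 0]  (obs o_2=2)
t=3: δ = [8.941e-05, 2.235e-04, 1.287e-04]  ψ = [1, 1, 0]  (obs o_3=3)
t=4: δ = [8.047e-06, 5.239e-05, 1.257e-05]  ψ = [2, 1, 0]  (obs o_4=1)
t=5: δ = [1.637e-06, 4.093e-06, 1.637e-06]  ψ = [1, 1, 1]  (obs o_5=3)
t=6: δ = [1.279e-07, 9.592e-07, 2.302e-07]  ψ = [1, 1, 0]  (obs o_6=1)
backtrack: best end state = 1; path = [1, 1, 1, 1, 1, 1, 1]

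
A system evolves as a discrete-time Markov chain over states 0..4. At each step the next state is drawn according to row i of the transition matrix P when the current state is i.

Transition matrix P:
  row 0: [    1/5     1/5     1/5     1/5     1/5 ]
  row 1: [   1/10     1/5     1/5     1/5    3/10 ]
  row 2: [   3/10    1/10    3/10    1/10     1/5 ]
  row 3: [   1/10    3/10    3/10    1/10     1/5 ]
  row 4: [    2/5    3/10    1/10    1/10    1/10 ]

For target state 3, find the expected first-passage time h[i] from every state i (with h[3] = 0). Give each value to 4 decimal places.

h = [6.2500, 6.3010, 6.9388, 0.0000, 6.7602]

First-step conditioning: h[3] = 0; for i ≠ 3, h[i] = 1 + Σ_k P[i][k]·h[k].
  h[0] = 1 + 1/5·h[0] + 1/5·h[1] + 1/5·h[2] + 1/5·h[4]
  h[1] = 1 + 1/10·h[0] + 1/5·h[1] + 1/5·h[2] + 3/10·h[4]
  h[2] = 1 + 3/10·h[0] + 1/10·h[1] + 3/10·h[2] + 1/5·h[4]
  h[4] = 1 + 2/5·h[0] + 3/10·h[1] + 1/10·h[2] + 1/10·h[4]
Solving the 4×4 linear system over states ≠ 3 gives exactly h = [25/4, 1235/196, 340/49, 0, 1325/196] (h[3] = 0 is the target).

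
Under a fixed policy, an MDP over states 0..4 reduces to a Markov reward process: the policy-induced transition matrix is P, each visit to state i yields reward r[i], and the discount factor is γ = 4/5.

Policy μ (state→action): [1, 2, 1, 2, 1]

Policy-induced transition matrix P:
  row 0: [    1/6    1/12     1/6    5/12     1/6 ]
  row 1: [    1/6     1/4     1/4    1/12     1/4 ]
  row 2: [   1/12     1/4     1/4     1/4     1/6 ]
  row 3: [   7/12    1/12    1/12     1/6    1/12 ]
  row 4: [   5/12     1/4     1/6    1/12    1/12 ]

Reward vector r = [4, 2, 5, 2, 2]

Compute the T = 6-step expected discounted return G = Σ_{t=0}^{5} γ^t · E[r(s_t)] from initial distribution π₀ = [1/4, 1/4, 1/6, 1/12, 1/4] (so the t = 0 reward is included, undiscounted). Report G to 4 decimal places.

G = 11.3145

t=0: π = [0.2500, 0.2500, 0.1667, 0.0833, 0.2500], E[r] = 3.0000, γ^t·E[r] = 3.000000, running G = 3.000000
t=1: π = [0.2500, 0.1944, 0.1944, 0.2014, 0.1597], E[r] = 3.0833, γ^t·E[r] = 2.466667, running G = 5.466667
t=2: π = [0.2743, 0.1748, 0.1823, 0.2159, 0.1528], E[r] = 3.0955, γ^t·E[r] = 1.981111, running G = 7.447778
t=3: π = [0.2796, 0.1683, 0.1784, 0.2231, 0.1505], E[r] = 3.0945, γ^t·E[r] = 1.584395, running G = 9.032173
t=4: π = [0.2824, 0.1662, 0.1770, 0.2249, 0.1496], E[r] = 3.0957, γ^t·E[r] = 1.267998, running G = 10.300171
t=5: π = [0.2830, 0.1655, 0.1765, 0.2257, 0.1493], E[r] = 3.0956, γ^t·E[r] = 1.014361, running G = 11.314532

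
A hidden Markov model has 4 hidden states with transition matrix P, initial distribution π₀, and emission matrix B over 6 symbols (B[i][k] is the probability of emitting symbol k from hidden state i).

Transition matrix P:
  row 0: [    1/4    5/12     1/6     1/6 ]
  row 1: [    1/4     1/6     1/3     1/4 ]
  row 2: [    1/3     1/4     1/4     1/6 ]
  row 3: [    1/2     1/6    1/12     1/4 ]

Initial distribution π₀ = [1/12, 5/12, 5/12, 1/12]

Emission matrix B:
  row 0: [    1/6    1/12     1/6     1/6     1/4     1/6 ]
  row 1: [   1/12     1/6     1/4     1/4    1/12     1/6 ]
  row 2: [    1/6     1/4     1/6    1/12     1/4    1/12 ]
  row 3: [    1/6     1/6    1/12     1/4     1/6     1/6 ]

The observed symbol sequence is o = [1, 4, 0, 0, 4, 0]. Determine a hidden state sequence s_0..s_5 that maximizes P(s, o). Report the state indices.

path = [2, 0, 1, 3, 0, 0]

t=0: δ = [6.944e-03, 6.944e-02, 1.042e-01, 1.389e-02]  (obs o_0=1)
t=1: δ = [8.681e-03, 2.170e-03, 6.510e-03, 2.894e-03]  ψ = [2, 2, 2, 1]  (obs o_1=4)
t=2: δ = [3.617e-04, 3.014e-04, 2.713e-04, 2.411e-04]  ψ = [0, 0, 2, 0]  (obs o_2=0)
t=3: δ = [2.009e-05, 1.256e-05, 1.674e-05, 1.256e-05]  ψ = [3, 0, 1, 1]  (obs o_3=0)
t=4: δ = [1.570e-06, 6.977e-07, 1.047e-06, 5.582e-07]  ψ = [3, 0, 1, 0]  (obs o_4=4)
t=5: δ = [6.541e-08, 5.451e-08, 4.361e-08, 4.361e-08]  ψ = [0, 0, 0, 0]  (obs o_5=0)
backtrack: best end state = 0; path = [2, 0, 1, 3, 0, 0]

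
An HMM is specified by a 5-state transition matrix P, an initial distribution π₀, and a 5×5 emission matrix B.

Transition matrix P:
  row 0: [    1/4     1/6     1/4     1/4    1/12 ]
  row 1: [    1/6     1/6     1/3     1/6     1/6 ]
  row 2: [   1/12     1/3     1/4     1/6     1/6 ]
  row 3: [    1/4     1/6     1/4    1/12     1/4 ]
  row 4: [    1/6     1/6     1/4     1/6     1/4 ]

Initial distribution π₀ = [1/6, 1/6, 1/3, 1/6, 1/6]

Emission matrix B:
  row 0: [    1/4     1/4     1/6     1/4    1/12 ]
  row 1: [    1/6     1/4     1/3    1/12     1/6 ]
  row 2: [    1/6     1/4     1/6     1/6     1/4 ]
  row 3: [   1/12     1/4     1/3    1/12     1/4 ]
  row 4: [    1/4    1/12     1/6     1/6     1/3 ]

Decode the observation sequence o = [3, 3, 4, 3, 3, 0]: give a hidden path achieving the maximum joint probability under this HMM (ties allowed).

path = [0, 0, 3, 0, 0, 0]

t=0: δ = [4.167e-02, 1.389e-02, 5.556e-02, 1.389e-02, 2.778e-02]  (obs o_0=3)
t=1: δ = [2.604e-03, 1.543e-03, 2.315e-03, 8.681e-04, 1.543e-03]  ψ = [0, 2, 2, 0, 2]  (obs o_1=3)
t=2: δ = [5.425e-05, 1.286e-04, 1.628e-04, 1.628e-04, 1.286e-04]  ψ = [0, 2, 0, 0, 2]  (obs o_2=4)
t=3: δ = [1.017e-05, 4.521e-06, 7.144e-06, 2.261e-06, 6.782e-06]  ψ = [3, 2, 1, 2, 3]  (obs o_3=3)
t=4: δ = [6.358e-07, 1.985e-07, 4.239e-07, 2.119e-07, 2.826e-07]  ψ = [0, 2, 0, 0, 4]  (obs o_4=3)
t=5: δ = [3.974e-08, 2.355e-08, 2.649e-08, 1.325e-08, 1.766e-08]  ψ = [0, 2, 0, 0, 2]  (obs o_5=0)
backtrack: best end state = 0; path = [0, 0, 3, 0, 0, 0]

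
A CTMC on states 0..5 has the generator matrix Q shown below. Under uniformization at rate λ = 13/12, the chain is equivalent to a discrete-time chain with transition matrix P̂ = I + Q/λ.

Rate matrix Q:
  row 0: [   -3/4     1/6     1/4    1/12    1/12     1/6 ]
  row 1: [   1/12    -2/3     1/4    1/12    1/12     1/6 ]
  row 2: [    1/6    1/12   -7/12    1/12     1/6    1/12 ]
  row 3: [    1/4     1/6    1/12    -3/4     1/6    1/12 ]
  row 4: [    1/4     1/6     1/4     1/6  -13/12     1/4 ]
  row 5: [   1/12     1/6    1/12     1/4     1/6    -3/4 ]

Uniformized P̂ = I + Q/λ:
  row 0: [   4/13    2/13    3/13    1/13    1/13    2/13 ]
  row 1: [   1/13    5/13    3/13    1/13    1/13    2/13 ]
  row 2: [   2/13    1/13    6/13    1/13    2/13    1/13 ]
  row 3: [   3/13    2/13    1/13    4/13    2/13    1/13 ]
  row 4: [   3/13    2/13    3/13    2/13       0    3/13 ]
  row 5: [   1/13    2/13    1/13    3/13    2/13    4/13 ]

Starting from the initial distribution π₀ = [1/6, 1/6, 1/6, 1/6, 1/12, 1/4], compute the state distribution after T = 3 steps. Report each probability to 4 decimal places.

π = [0.1743, 0.1778, 0.2353, 0.1446, 0.1098, 0.1581]

t=0: π = [0.1667, 0.1667, 0.1667, 0.1667, 0.0833, 0.2500]
t=1: π = [0.1667, 0.1795, 0.2051, 0.1603, 0.1154, 0.1731]
t=2: π = [0.1736, 0.1795, 0.2268, 0.1494, 0.1095, 0.1612]
t=3: π = [0.1743, 0.1778, 0.2353, 0.1446, 0.1098, 0.1581]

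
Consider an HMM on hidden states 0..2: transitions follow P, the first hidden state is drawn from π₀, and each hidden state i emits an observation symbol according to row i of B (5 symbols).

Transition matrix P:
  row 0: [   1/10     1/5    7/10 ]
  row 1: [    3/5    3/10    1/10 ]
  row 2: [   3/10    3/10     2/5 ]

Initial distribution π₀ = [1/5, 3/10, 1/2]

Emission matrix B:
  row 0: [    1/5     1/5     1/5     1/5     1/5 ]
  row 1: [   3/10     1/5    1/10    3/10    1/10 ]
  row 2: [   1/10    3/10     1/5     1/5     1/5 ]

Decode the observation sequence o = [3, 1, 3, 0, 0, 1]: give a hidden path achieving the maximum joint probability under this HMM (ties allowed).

path = [1, 0, 2, 1, 0, 2]

t=0: δ = [4.000e-02, 9.000e-02, 1.000e-01]  (obs o_0=3)
t=1: δ = [1.080e-02, 6.000e-03, 1.200e-02]  ψ = [1, 2, 2]  (obs o_1=1)
t=2: δ = [7.200e-04, 1.080e-03, 1.512e-03]  ψ = [1, 2, 0]  (obs o_2=3)
t=3: δ = [1.296e-04, 1.361e-04, 6.048e-05]  ψ = [1, 2, 2]  (obs o_3=0)
t=4: δ = [1.633e-05, 1.225e-05, 9.072e-06]  ψ = [1, 1, 0]  (obs o_4=0)
t=5: δ = [1.470e-06, 7.348e-07, 3.429e-06]  ψ = [1, 1, 0]  (obs o_5=1)
backtrack: best end state = 2; path = [1, 0, 2, 1, 0, 2]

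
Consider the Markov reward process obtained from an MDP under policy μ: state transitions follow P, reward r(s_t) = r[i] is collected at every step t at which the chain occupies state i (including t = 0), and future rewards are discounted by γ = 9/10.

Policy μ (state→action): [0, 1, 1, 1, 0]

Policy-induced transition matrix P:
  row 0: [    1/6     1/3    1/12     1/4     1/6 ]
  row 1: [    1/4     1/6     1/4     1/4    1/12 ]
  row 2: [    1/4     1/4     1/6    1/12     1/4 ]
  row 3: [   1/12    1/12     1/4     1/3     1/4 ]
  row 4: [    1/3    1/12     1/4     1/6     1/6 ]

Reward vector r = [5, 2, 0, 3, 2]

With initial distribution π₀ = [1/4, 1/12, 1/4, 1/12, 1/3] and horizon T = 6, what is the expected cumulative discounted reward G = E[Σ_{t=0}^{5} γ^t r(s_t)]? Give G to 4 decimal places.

t=0: π = [0.2500, 0.0833, 0.2500, 0.0833, 0.3333], E[r] = 2.3333, γ^t·E[r] = 2.333333, running G = 2.333333
t=1: π = [0.2431, 0.1944, 0.1875, 0.1875, 0.1875], E[r] = 2.5417, γ^t·E[r] = 2.287500, running G = 4.620833
t=2: π = [0.2141, 0.1916, 0.1939, 0.2188, 0.1817], E[r] = 2.4734, γ^t·E[r] = 2.003438, running G = 6.624271
t=3: π = [0.2108, 0.1851, 0.1982, 0.2208, 0.1851], E[r] = 2.4570, γ^t·E[r] = 1.791141, running G = 8.415411
t=4: π = [0.2111, 0.1845, 0.1983, 0.2199, 0.1861], E[r] = 2.4564, γ^t·E[r] = 1.611663, running G = 10.027074
t=5: π = [0.2113, 0.1845, 0.1983, 0.2198, 0.1861], E[r] = 2.4570, γ^t·E[r] = 1.450815, running G = 11.477889

G = 11.4779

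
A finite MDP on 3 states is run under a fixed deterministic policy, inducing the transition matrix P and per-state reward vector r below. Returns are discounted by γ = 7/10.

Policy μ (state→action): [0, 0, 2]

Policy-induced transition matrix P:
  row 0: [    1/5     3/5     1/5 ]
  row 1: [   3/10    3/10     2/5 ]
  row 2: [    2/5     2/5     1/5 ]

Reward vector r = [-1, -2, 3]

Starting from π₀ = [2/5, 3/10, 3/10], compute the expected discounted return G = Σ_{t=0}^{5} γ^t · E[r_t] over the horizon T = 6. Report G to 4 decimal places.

t=0: π = [0.4000, 0.3000, 0.3000], E[r] = -0.1000, γ^t·E[r] = -0.100000, running G = -0.100000
t=1: π = [0.2900, 0.4500, 0.2600], E[r] = -0.4100, γ^t·E[r] = -0.287000, running G = -0.387000
t=2: π = [0.2970, 0.4130, 0.2900], E[r] = -0.2530, γ^t·E[r] = -0.123970, running G = -0.510970
t=3: π = [0.2993, 0.4181, 0.2826], E[r] = -0.2877, γ^t·E[r] = -0.098681, running G = -0.609651
t=4: π = [0.2983, 0.4181, 0.2836], E[r] = -0.2836, γ^t·E[r] = -0.068085, running G = -0.677736
t=5: π = [0.2985, 0.4179, 0.2836], E[r] = -0.2834, γ^t·E[r] = -0.047635, running G = -0.725371

G = -0.7254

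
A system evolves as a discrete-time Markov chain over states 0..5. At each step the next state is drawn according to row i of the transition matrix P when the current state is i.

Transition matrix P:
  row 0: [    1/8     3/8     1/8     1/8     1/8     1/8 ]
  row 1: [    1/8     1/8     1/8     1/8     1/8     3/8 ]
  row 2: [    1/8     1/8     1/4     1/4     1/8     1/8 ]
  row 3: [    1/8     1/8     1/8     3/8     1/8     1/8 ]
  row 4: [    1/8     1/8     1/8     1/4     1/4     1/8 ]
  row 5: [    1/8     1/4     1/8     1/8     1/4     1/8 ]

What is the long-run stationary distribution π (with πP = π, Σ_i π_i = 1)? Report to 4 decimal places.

π = [0.1250, 0.1774, 0.1429, 0.2183, 0.1671, 0.1694]

Balance equations π_j = Σ_i π_i·P[i][j]:
  π_0 = 1/8·π_0 + 1/8·π_1 + 1/8·π_2 + 1/8·π_3 + 1/8·π_4 + 1/8·π_5
  π_1 = 3/8·π_0 + 1/8·π_1 + 1/8·π_2 + 1/8·π_3 + 1/8·π_4 + 1/4·π_5
  π_2 = 1/8·π_0 + 1/8·π_1 + 1/4·π_2 + 1/8·π_3 + 1/8·π_4 + 1/8·π_5
  π_3 = 1/8·π_0 + 1/8·π_1 + 1/4·π_2 + 3/8·π_3 + 1/4·π_4 + 1/8·π_5
  π_4 = 1/8·π_0 + 1/8·π_1 + 1/8·π_2 + 1/8·π_3 + 1/4·π_4 + 1/4·π_5
  normalize: π_0 + π_1 + π_2 + π_3 + π_4 + π_5 = 1
Solving the linear system gives exactly π = [1/8, 11/62, 1/7, 379/1736, 145/868, 21/124].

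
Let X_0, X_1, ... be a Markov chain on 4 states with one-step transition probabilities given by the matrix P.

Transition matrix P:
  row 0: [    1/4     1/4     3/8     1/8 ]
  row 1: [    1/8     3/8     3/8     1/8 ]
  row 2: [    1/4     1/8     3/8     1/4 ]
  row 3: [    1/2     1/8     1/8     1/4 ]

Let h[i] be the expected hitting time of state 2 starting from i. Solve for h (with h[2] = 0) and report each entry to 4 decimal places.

h = [2.9474, 2.9474, 0.0000, 3.7895]

First-step conditioning: h[2] = 0; for i ≠ 2, h[i] = 1 + Σ_k P[i][k]·h[k].
  h[0] = 1 + 1/4·h[0] + 1/4·h[1] + 1/8·h[3]
  h[1] = 1 + 1/8·h[0] + 3/8·h[1] + 1/8·h[3]
  h[3] = 1 + 1/2·h[0] + 1/8·h[1] + 1/4·h[3]
Solving the 3×3 linear system over states ≠ 2 gives exactly h = [56/19, 56/19, 0, 72/19] (h[2] = 0 is the target).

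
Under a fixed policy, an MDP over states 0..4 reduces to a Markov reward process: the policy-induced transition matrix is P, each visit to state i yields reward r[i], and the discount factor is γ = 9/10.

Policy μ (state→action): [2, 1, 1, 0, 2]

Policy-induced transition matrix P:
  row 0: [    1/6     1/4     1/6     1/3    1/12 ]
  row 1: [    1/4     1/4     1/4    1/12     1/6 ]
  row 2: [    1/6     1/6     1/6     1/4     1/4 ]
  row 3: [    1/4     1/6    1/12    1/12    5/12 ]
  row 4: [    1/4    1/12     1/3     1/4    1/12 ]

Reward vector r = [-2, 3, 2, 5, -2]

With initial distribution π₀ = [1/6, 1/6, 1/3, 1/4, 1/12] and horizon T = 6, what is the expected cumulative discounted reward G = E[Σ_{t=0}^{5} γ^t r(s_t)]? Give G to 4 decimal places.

G = 5.9805

t=0: π = [0.1667, 0.1667, 0.3333, 0.2500, 0.0833], E[r] = 1.9167, γ^t·E[r] = 1.916667, running G = 1.916667
t=1: π = [0.2083, 0.1875, 0.1736, 0.1944, 0.2361], E[r] = 0.9931, γ^t·E[r] = 0.893750, running G = 2.810417
t=2: π = [0.2182, 0.1800, 0.2054, 0.2037, 0.1927], E[r] = 1.1476, γ^t·E[r] = 0.929531, running G = 3.739948
t=3: π = [0.2147, 0.1838, 0.1968, 0.2042, 0.2005], E[r] = 1.1358, γ^t·E[r] = 0.828000, running G = 4.567948
t=4: π = [0.2157, 0.1832, 0.1984, 0.2032, 0.1995], E[r] = 1.1319, γ^t·E[r] = 0.742632, running G = 5.310580
t=5: π = [0.2155, 0.1833, 0.1983, 0.2036, 0.1994], E[r] = 1.1344, γ^t·E[r] = 0.669874, running G = 5.980454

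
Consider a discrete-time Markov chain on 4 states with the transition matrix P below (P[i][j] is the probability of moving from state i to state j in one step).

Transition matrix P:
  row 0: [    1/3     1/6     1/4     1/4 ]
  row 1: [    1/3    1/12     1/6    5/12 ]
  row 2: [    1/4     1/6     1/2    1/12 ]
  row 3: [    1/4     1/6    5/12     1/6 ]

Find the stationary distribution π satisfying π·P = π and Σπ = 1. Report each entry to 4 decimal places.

Balance equations π_j = Σ_i π_i·P[i][j]:
  π_0 = 1/3·π_0 + 1/3·π_1 + 1/4·π_2 + 1/4·π_3
  π_1 = 1/6·π_0 + 1/12·π_1 + 1/6·π_2 + 1/6·π_3
  π_2 = 1/4·π_0 + 1/6·π_1 + 1/2·π_2 + 5/12·π_3
  normalize: π_0 + π_1 + π_2 + π_3 = 1
Solving the linear system gives exactly π = [41/143, 2/13, 567/1573, 313/1573].

π = [0.2867, 0.1538, 0.3605, 0.1990]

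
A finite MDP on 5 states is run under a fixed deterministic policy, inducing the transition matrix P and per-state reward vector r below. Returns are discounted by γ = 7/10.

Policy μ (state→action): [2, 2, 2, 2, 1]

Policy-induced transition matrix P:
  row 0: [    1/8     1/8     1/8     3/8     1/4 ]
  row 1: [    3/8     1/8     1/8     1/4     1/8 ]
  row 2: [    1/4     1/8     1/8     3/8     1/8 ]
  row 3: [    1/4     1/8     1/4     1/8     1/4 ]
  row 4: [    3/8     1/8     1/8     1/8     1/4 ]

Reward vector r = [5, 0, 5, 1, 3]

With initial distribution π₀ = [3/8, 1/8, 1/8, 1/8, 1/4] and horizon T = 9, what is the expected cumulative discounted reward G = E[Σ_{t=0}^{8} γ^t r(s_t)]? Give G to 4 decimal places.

t=0: π = [0.3750, 0.1250, 0.1250, 0.1250, 0.2500], E[r] = 3.3750, γ^t·E[r] = 3.375000, running G = 3.375000
t=1: π = [0.2500, 0.1250, 0.1406, 0.2656, 0.2188], E[r] = 2.8750, γ^t·E[r] = 2.012500, running G = 5.387500
t=2: π = [0.2617, 0.1250, 0.1582, 0.2383, 0.2168], E[r] = 2.9883, γ^t·E[r] = 1.464258, running G = 6.851758
t=3: π = [0.2600, 0.1250, 0.1548, 0.2456, 0.2146], E[r] = 2.9634, γ^t·E[r] = 1.016439, running G = 7.868197
t=4: π = [0.2599, 0.1250, 0.1557, 0.2443, 0.2150], E[r] = 2.9677, γ^t·E[r] = 0.712533, running G = 8.580730
t=5: π = [0.2600, 0.1250, 0.1555, 0.2445, 0.2149], E[r] = 2.9670, γ^t·E[r] = 0.498668, running G = 9.079398
t=6: π = [0.2600, 0.1250, 0.1556, 0.2445, 0.2149], E[r] = 2.9671, γ^t·E[r] = 0.349075, running G = 9.428472
t=7: π = [0.2600, 0.1250, 0.1556, 0.2445, 0.2149], E[r] = 2.9671, γ^t·E[r] = 0.244352, running G = 9.672825
t=8: π = [0.2600, 0.1250, 0.1556, 0.2445, 0.2149], E[r] = 2.9671, γ^t·E[r] = 0.171046, running G = 9.843871

G = 9.8439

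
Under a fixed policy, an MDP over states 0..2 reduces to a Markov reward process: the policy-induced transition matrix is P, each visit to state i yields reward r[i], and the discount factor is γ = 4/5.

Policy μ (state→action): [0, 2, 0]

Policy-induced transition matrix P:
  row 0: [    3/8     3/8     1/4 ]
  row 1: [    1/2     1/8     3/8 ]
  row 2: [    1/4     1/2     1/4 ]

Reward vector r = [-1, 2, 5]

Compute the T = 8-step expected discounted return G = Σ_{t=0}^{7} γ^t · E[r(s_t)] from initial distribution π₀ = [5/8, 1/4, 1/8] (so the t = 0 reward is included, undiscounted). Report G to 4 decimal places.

t=0: π = [0.6250, 0.2500, 0.1250], E[r] = 0.5000, γ^t·E[r] = 0.500000, running G = 0.500000
t=1: π = [0.3906, 0.3281, 0.2813], E[r] = 1.6719, γ^t·E[r] = 1.337500, running G = 1.837500
t=2: π = [0.3809, 0.3281, 0.2910], E[r] = 1.7305, γ^t·E[r] = 1.107500, running G = 2.945000
t=3: π = [0.3796, 0.3293, 0.2910], E[r] = 1.7341, γ^t·E[r] = 0.887875, running G = 3.832875
t=4: π = [0.3798, 0.3290, 0.2912], E[r] = 1.7341, γ^t·E[r] = 0.710300, running G = 4.543175
t=5: π = [0.3797, 0.3291, 0.2911], E[r] = 1.7342, γ^t·E[r] = 0.568259, running G = 5.111434
t=6: π = [0.3798, 0.3291, 0.2911], E[r] = 1.7342, γ^t·E[r] = 0.454603, running G = 5.566037
t=7: π = [0.3797, 0.3291, 0.2911], E[r] = 1.7342, γ^t·E[r] = 0.363684, running G = 5.929721

G = 5.9297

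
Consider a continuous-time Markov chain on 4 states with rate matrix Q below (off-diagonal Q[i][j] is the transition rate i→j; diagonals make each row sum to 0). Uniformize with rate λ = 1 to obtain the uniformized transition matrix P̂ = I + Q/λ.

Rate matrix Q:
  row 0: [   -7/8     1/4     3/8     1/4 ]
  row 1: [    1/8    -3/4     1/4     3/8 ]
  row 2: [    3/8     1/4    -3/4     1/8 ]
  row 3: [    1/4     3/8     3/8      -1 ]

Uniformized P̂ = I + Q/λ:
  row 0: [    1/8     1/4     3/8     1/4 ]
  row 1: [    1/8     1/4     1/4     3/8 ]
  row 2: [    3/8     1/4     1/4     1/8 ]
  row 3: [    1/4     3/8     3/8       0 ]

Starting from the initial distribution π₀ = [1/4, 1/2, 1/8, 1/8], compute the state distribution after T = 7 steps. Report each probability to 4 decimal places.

t=0: π = [0.2500, 0.5000, 0.1250, 0.1250]
t=1: π = [0.1719, 0.2656, 0.2969, 0.2656]
t=2: π = [0.2324, 0.2832, 0.3047, 0.1797]
t=3: π = [0.2236, 0.2725, 0.3015, 0.2024]
t=4: π = [0.2257, 0.2753, 0.3033, 0.1958]
t=5: π = [0.2253, 0.2745, 0.3027, 0.1976]
t=6: π = [0.2254, 0.2747, 0.3029, 0.1971]
t=7: π = [0.2253, 0.2746, 0.3028, 0.1972]

π = [0.2253, 0.2746, 0.3028, 0.1972]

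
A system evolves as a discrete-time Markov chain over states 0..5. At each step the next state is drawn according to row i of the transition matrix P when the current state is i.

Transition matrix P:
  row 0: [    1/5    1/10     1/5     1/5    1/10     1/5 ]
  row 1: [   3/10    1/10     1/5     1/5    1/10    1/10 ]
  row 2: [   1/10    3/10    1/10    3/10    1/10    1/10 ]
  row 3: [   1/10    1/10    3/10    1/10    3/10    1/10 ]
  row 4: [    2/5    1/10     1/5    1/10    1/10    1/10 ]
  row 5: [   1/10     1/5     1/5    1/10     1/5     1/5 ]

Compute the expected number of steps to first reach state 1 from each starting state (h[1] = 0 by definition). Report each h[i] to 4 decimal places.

h = [6.4805, 0.0000, 5.3574, 6.4486, 6.5475, 5.8424]

First-step conditioning: h[1] = 0; for i ≠ 1, h[i] = 1 + Σ_k P[i][k]·h[k].
  h[0] = 1 + 1/5·h[0] + 1/5·h[2] + 1/5·h[3] + 1/10·h[4] + 1/5·h[5]
  h[2] = 1 + 1/10·h[0] + 1/10·h[2] + 3/10·h[3] + 1/10·h[4] + 1/10·h[5]
  h[3] = 1 + 1/10·h[0] + 3/10·h[2] + 1/10·h[3] + 3/10·h[4] + 1/10·h[5]
  h[4] = 1 + 2/5·h[0] + 1/5·h[2] + 1/10·h[3] + 1/10·h[4] + 1/10·h[5]
  h[5] = 1 + 1/10·h[0] + 1/5·h[2] + 1/10·h[3] + 1/5·h[4] + 1/5·h[5]
Solving the 5×5 linear system over states ≠ 1 gives exactly h = [10155/1567, 0, 8395/1567, 10105/1567, 10260/1567, 9155/1567] (h[1] = 0 is the target).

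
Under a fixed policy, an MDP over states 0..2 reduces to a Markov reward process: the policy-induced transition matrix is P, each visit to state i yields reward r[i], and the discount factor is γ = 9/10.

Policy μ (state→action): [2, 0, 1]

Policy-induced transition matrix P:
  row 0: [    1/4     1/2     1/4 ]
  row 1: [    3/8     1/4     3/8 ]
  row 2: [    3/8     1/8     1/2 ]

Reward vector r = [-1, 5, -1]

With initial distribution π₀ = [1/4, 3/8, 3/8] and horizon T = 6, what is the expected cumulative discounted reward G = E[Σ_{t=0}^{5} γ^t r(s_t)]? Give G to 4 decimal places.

G = 3.7796

t=0: π = [0.2500, 0.3750, 0.3750], E[r] = 1.2500, γ^t·E[r] = 1.250000, running G = 1.250000
t=1: π = [0.3438, 0.2656, 0.3906], E[r] = 0.5938, γ^t·E[r] = 0.534375, running G = 1.784375
t=2: π = [0.3320, 0.2871, 0.3809], E[r] = 0.7227, γ^t·E[r] = 0.585352, running G = 2.369727
t=3: π = [0.3335, 0.2854, 0.3811], E[r] = 0.7124, γ^t·E[r] = 0.519341, running G = 2.889068
t=4: π = [0.3333, 0.2857, 0.3810], E[r] = 0.7144, γ^t·E[r] = 0.468729, running G = 3.357797
t=5: π = [0.3333, 0.2857, 0.3810], E[r] = 0.7143, γ^t·E[r] = 0.421761, running G = 3.779558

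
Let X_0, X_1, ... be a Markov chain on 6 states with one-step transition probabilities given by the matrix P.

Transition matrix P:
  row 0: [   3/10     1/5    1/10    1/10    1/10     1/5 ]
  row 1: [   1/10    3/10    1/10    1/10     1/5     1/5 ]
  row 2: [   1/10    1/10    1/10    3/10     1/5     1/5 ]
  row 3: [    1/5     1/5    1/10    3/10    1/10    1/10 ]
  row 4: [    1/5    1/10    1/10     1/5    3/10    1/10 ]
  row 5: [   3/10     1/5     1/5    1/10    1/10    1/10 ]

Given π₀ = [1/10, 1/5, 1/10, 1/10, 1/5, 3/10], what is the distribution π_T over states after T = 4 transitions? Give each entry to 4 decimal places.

t=0: π = [0.1000, 0.2000, 0.1000, 0.1000, 0.2000, 0.3000]
t=1: π = [0.2100, 0.1900, 0.1300, 0.1600, 0.1700, 0.1400]
t=2: π = [0.2030, 0.1890, 0.1140, 0.1750, 0.1660, 0.1530]
t=3: π = [0.2053, 0.1909, 0.1153, 0.1744, 0.1635, 0.1506]
t=4: π = [0.2050, 0.1912, 0.1151, 0.1743, 0.1633, 0.1512]

π = [0.2050, 0.1912, 0.1151, 0.1743, 0.1633, 0.1512]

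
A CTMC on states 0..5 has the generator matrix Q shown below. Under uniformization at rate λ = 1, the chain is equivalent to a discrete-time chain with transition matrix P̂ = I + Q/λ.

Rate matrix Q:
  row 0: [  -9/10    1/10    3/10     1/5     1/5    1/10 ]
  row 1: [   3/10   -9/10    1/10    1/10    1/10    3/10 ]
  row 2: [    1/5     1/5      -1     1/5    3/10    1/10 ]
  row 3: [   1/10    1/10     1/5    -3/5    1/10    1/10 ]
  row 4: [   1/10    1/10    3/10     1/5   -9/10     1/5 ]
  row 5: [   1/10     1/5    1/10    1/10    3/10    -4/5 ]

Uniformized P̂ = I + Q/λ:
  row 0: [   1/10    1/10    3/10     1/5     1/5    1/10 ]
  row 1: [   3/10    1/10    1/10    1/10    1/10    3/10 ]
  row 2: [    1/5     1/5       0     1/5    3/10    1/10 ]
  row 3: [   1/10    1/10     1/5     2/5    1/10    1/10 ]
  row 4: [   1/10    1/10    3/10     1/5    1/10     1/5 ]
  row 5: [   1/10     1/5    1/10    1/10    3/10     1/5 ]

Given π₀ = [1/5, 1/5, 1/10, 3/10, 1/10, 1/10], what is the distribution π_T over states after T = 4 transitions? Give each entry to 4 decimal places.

π = [0.1435, 0.1331, 0.1689, 0.2136, 0.1805, 0.1604]

t=0: π = [0.2000, 0.2000, 0.1000, 0.3000, 0.1000, 0.1000]
t=1: π = [0.1500, 0.1200, 0.1800, 0.2300, 0.1600, 0.1600]
t=2: π = [0.1420, 0.1340, 0.1670, 0.2180, 0.1830, 0.1560]
t=3: π = [0.1435, 0.1323, 0.1701, 0.2146, 0.1788, 0.1607]
t=4: π = [0.1435, 0.1331, 0.1689, 0.2136, 0.1805, 0.1604]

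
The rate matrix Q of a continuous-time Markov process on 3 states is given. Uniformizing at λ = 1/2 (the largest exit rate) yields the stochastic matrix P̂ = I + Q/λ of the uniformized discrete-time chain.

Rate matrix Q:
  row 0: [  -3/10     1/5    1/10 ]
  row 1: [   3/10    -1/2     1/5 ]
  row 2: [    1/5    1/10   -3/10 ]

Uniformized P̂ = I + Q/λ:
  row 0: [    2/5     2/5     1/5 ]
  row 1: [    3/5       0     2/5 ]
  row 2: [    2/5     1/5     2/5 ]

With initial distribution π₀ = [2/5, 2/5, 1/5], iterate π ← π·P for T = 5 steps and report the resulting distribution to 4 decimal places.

π = [0.4486, 0.2409, 0.3105]

t=0: π = [0.4000, 0.4000, 0.2000]
t=1: π = [0.4800, 0.2000, 0.3200]
t=2: π = [0.4400, 0.2560, 0.3040]
t=3: π = [0.4512, 0.2368, 0.3120]
t=4: π = [0.4474, 0.2429, 0.3098]
t=5: π = [0.4486, 0.2409, 0.3105]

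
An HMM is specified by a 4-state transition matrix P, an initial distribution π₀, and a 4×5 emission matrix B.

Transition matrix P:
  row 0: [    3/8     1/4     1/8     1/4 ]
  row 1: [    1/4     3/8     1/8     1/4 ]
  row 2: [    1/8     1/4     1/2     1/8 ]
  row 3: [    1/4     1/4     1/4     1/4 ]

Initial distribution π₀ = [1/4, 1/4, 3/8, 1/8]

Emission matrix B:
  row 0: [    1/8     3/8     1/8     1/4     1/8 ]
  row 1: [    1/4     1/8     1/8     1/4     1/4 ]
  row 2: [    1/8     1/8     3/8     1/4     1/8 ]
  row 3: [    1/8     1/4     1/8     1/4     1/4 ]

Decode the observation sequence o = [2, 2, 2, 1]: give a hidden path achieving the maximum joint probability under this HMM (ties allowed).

path = [2, 2, 2, 2]

t=0: δ = [3.125e-02, 3.125e-02, 1.406e-01, 1.562e-02]  (obs o_0=2)
t=1: δ = [2.197e-03, 4.395e-03, 2.637e-02, 2.197e-03]  ψ = [2, 2, 2, 2]  (obs o_1=2)
t=2: δ = [4.120e-04, 8.240e-04, 4.944e-03, 4.120e-04]  ψ = [2, 2, 2, 2]  (obs o_2=2)
t=3: δ = [2.317e-04, 1.545e-04, 3.090e-04, 1.545e-04]  ψ = [2, 2, 2, 2]  (obs o_3=1)
backtrack: best end state = 2; path = [2, 2, 2, 2]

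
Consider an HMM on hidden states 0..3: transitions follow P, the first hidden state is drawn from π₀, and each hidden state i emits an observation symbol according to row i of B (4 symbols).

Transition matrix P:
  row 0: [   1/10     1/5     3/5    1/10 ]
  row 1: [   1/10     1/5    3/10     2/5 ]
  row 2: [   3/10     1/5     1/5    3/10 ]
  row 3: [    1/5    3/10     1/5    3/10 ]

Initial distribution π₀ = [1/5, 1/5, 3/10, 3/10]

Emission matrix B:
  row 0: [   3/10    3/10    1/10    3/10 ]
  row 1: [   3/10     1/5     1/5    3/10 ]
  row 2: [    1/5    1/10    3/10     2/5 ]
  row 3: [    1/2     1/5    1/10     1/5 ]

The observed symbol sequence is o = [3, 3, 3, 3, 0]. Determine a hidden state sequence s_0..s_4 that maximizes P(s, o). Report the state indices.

t=0: δ = [6.000e-02, 6.000e-02, 1.200e-01, 6.000e-02]  (obs o_0=3)
t=1: δ = [1.080e-02, 7.200e-03, 1.440e-02, 7.200e-03]  ψ = [2, 2, 0, 2]  (obs o_1=3)
t=2: δ = [1.296e-03, 8.640e-04, 2.592e-03, 8.640e-04]  ψ = [2, 2, 0, 2]  (obs o_2=3)
t=3: δ = [2.333e-04, 1.555e-04, 3.110e-04, 1.555e-04]  ψ = [2, 2, 0, 2]  (obs o_3=3)
t=4: δ = [2.799e-05, 1.866e-05, 2.799e-05, 4.666e-05]  ψ = [2, 2, 0, 2]  (obs o_4=0)
backtrack: best end state = 3; path = [0, 2, 0, 2, 3]

path = [0, 2, 0, 2, 3]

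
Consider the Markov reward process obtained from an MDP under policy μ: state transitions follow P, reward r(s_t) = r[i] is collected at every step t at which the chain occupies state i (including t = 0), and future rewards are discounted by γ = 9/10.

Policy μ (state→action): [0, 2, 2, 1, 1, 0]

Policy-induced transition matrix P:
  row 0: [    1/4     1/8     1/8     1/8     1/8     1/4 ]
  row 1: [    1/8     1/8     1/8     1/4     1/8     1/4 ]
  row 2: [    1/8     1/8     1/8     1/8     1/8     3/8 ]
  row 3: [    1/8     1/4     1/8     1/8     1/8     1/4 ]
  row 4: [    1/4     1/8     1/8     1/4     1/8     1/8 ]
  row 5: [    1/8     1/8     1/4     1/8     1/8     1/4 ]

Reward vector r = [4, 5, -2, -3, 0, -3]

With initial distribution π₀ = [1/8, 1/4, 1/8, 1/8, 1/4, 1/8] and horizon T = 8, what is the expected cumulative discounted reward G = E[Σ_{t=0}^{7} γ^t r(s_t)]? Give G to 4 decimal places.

G = -0.0610

t=0: π = [0.1250, 0.2500, 0.1250, 0.1250, 0.2500, 0.1250], E[r] = 0.7500, γ^t·E[r] = 0.750000, running G = 0.750000
t=1: π = [0.1719, 0.1406, 0.1406, 0.1875, 0.1250, 0.2344], E[r] = -0.1563, γ^t·E[r] = -0.140625, running G = 0.609375
t=2: π = [0.1621, 0.1484, 0.1543, 0.1582, 0.1250, 0.2520], E[r] = -0.1484, γ^t·E[r] = -0.120234, running G = 0.489141
t=3: π = [0.1609, 0.1448, 0.1565, 0.1592, 0.1250, 0.2537], E[r] = -0.1841, γ^t·E[r] = -0.134196, running G = 0.354945
t=4: π = [0.1607, 0.1449, 0.1567, 0.1587, 0.1250, 0.2539], E[r] = -0.1840, γ^t·E[r] = -0.120696, running G = 0.234249
t=5: π = [0.1607, 0.1448, 0.1567, 0.1587, 0.1250, 0.2540], E[r] = -0.1845, γ^t·E[r] = -0.108955, running G = 0.125293
t=6: π = [0.1607, 0.1448, 0.1567, 0.1587, 0.1250, 0.2540], E[r] = -0.1845, γ^t·E[r] = -0.098059, running G = 0.027234
t=7: π = [0.1607, 0.1448, 0.1567, 0.1587, 0.1250, 0.2540], E[r] = -0.1845, γ^t·E[r] = -0.088257, running G = -0.061023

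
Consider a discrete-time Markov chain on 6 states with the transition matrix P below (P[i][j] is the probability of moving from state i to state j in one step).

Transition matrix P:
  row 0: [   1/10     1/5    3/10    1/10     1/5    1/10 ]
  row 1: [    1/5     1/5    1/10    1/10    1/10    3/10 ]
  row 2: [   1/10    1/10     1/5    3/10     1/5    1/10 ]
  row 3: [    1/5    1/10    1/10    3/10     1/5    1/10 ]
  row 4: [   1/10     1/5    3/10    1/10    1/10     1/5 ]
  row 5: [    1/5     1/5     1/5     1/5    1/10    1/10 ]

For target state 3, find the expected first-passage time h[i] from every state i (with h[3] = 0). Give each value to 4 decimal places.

First-step conditioning: h[3] = 0; for i ≠ 3, h[i] = 1 + Σ_k P[i][k]·h[k].
  h[0] = 1 + 1/10·h[0] + 1/5·h[1] + 3/10·h[2] + 1/5·h[4] + 1/10·h[5]
  h[1] = 1 + 1/5·h[0] + 1/5·h[1] + 1/10·h[2] + 1/10·h[4] + 3/10·h[5]
  h[2] = 1 + 1/10·h[0] + 1/10·h[1] + 1/5·h[2] + 1/5·h[4] + 1/10·h[5]
  h[4] = 1 + 1/10·h[0] + 1/5·h[1] + 3/10·h[2] + 1/10·h[4] + 1/5·h[5]
  h[5] = 1 + 1/5·h[0] + 1/5·h[1] + 1/5·h[2] + 1/10·h[4] + 1/10·h[5]
Solving the 5×5 linear system over states ≠ 3 gives exactly h = [59835/9599, 61110/9599, 48840/9599, 0, 59395/9599, 54995/9599] (h[3] = 0 is the target).

h = [6.2335, 6.3663, 5.0880, 0.0000, 6.1876, 5.7292]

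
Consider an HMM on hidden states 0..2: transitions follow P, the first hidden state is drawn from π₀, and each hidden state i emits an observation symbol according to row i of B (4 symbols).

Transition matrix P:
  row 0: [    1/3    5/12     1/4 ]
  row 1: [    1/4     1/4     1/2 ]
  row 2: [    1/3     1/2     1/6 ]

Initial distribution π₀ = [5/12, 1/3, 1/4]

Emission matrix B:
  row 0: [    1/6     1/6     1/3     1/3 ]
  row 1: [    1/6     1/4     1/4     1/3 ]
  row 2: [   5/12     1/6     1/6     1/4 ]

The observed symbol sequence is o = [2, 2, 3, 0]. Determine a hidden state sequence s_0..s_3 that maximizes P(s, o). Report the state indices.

path = [0, 0, 1, 2]

t=0: δ = [1.389e-01, 8.333e-02, 4.167e-02]  (obs o_0=2)
t=1: δ = [1.543e-02, 1.447e-02, 6.944e-03]  ψ = [0, 0, 1]  (obs o_1=2)
t=2: δ = [1.715e-03, 2.143e-03, 1.808e-03]  ψ = [0, 0, 1]  (obs o_2=3)
t=3: δ = [1.005e-04, 1.507e-04, 4.465e-04]  ψ = [2, 2, 1]  (obs o_3=0)
backtrack: best end state = 2; path = [0, 0, 1, 2]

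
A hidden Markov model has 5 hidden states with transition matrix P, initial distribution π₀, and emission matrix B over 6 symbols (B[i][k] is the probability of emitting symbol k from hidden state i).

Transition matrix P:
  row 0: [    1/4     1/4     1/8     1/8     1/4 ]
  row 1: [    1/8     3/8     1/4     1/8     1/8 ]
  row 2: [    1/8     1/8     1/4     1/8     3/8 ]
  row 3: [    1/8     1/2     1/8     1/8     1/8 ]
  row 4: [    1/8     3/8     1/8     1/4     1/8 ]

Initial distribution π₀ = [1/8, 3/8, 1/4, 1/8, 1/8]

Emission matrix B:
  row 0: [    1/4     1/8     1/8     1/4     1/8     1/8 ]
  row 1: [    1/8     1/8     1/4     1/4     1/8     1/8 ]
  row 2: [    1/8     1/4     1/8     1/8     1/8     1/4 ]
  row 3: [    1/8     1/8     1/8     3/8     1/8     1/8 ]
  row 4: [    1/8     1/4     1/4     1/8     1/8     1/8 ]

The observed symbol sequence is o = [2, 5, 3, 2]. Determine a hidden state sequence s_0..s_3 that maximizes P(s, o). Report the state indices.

path = [1, 1, 1, 1]

t=0: δ = [1.562e-02, 9.375e-02, 3.125e-02, 1.562e-02, 3.125e-02]  (obs o_0=2)
t=1: δ = [1.465e-03, 4.395e-03, 5.859e-03, 1.465e-03, 1.465e-03]  ψ = [1, 1, 1, 1, 1]  (obs o_1=5)
t=2: δ = [1.831e-04, 4.120e-04, 1.831e-04, 2.747e-04, 2.747e-04]  ψ = [2, 1, 2, 2, 2]  (obs o_2=3)
t=3: δ = [6.437e-06, 3.862e-05, 1.287e-05, 8.583e-06, 1.717e-05]  ψ = [1, 1, 1, 4, 2]  (obs o_3=2)
backtrack: best end state = 1; path = [1, 1, 1, 1]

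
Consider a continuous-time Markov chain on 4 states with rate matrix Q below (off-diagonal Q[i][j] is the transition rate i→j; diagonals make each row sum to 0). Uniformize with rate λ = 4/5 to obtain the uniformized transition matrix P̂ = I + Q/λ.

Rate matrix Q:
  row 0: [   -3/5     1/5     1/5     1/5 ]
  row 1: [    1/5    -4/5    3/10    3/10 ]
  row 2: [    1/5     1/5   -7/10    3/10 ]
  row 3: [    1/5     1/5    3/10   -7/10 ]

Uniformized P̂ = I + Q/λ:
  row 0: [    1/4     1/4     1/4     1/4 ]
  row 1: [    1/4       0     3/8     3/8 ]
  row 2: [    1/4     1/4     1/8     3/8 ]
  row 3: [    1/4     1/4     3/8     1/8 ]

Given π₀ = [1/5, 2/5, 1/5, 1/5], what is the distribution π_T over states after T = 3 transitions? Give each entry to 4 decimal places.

π = [0.2500, 0.1969, 0.2766, 0.2766]

t=0: π = [0.2000, 0.4000, 0.2000, 0.2000]
t=1: π = [0.2500, 0.1500, 0.3000, 0.3000]
t=2: π = [0.2500, 0.2125, 0.2688, 0.2688]
t=3: π = [0.2500, 0.1969, 0.2766, 0.2766]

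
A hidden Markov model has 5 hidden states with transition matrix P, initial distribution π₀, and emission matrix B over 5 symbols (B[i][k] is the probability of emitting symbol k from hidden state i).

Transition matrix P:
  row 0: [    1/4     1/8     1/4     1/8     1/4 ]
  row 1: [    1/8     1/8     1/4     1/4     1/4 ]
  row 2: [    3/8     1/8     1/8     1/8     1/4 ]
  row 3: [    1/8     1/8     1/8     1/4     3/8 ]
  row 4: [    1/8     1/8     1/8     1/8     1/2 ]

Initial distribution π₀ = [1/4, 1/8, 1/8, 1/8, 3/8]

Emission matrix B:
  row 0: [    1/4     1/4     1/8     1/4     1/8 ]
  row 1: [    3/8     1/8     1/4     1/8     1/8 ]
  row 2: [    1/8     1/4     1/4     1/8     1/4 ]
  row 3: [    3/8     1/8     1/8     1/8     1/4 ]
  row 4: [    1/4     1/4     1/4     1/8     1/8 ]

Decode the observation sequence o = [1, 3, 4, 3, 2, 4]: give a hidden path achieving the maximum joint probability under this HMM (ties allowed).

t=0: δ = [6.250e-02, 1.562e-02, 3.125e-02, 1.562e-02, 9.375e-02]  (obs o_0=1)
t=1: δ = [3.906e-03, 1.465e-03, 1.953e-03, 1.465e-03, 5.859e-03]  ψ = [0, 4, 0, 4, 4]  (obs o_1=3)
t=2: δ = [1.221e-04, 9.155e-05, 2.441e-04, 1.831e-04, 3.662e-04]  ψ = [0, 4, 0, 4, 4]  (obs o_2=4)
t=3: δ = [2.289e-05, 5.722e-06, 5.722e-06, 5.722e-06, 2.289e-05]  ψ = [2, 4, 4, 3, 4]  (obs o_3=3)
t=4: δ = [7.153e-07, 7.153e-07, 1.431e-06, 3.576e-07, 2.861e-06]  ψ = [0, 0, 0, 0, 4]  (obs o_4=2)
t=5: δ = [6.706e-08, 4.470e-08, 8.941e-08, 8.941e-08, 1.788e-07]  ψ = [2, 4, 4, 4, 4]  (obs o_5=4)
backtrack: best end state = 4; path = [4, 4, 4, 4, 4, 4]

path = [4, 4, 4, 4, 4, 4]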